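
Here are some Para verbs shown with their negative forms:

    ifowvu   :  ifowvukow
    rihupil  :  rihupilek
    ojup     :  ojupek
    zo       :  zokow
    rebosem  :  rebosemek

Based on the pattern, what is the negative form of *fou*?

The alternation tracks the final sound of the stem — -ek when the stem ends in a consonant (*rihupil*, *ojup*, *rebosem*); -kow when the stem ends in a vowel (*ifowvu*, *zo*).
The final sound of *fou* is /u/, which is a vowel, so the suffix is -kow, giving *foukow*.

foukow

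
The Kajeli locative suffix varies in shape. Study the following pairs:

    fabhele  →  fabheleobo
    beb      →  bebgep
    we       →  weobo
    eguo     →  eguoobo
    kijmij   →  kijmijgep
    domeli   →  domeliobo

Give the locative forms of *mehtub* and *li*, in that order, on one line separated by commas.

Looking at the final sound of each stem: -gep when the stem ends in a consonant (*beb*, *kijmij*); -obo when the stem ends in a vowel (*fabhele*, *we*, *eguo*, *domeli*).
*mehtub*: final sound = /b/, a consonant → -gep → *mehtubgep*.
*li*: final sound = /i/, a vowel → -obo → *liobo*.

mehtubgep, liobo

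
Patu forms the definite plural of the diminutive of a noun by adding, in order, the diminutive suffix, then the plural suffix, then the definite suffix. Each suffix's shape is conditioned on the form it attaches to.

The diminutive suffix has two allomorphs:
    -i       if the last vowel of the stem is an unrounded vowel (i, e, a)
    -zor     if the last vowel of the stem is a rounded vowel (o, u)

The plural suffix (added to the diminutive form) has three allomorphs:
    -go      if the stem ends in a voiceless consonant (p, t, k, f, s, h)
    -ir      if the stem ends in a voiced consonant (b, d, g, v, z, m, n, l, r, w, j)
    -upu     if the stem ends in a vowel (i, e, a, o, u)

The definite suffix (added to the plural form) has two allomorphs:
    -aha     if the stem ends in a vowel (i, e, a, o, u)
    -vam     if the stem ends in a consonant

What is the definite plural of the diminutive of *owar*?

owariupuaha

The last vowel of *owar* is /a/, which is an unrounded vowel, so the diminutive suffix is -i, giving *owari*.
Since the final sound of the diminutive form *owari* is /i/ (a vowel), it takes -upu, giving *owariupu*.
The plural form *owariupu*: final sound = /u/, a vowel → -aha → *owariupuaha*.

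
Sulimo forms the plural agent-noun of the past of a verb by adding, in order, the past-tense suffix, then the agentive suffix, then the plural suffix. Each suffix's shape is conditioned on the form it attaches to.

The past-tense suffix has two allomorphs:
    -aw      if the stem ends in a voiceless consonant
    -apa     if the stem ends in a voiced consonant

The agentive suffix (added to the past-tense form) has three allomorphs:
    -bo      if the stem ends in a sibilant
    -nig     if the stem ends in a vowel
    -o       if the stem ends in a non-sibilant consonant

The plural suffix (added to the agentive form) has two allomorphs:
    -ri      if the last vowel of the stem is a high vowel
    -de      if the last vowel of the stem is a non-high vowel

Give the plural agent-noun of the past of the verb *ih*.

ihawode

Since the final consonant of *ih* is /h/ (voiceless), it takes -aw, giving *ihaw*.
The past-tense form *ihaw*: final sound = /w/, a non-sibilant consonant → -o → *ihawo*.
The agentive form *ihawo*: last vowel = /o/, a non-high vowel → -de → *ihawode*.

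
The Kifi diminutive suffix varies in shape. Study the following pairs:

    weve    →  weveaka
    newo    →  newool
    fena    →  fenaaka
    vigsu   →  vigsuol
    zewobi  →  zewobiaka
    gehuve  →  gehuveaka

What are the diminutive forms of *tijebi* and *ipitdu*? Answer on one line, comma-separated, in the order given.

The pattern is rounding harmony: -ol when the last vowel of the stem is a rounded vowel (*newo*, *vigsu*); -aka when the last vowel of the stem is an unrounded vowel (*weve*, *fena*, *zewobi*, *gehuve*).
*tijebi* — last vowel /i/ (an unrounded vowel) → -aka → *tijebiaka*.
*ipitdu* — last vowel /u/ (a rounded vowel) → -ol → *ipitduol*.

tijebiaka, ipitduol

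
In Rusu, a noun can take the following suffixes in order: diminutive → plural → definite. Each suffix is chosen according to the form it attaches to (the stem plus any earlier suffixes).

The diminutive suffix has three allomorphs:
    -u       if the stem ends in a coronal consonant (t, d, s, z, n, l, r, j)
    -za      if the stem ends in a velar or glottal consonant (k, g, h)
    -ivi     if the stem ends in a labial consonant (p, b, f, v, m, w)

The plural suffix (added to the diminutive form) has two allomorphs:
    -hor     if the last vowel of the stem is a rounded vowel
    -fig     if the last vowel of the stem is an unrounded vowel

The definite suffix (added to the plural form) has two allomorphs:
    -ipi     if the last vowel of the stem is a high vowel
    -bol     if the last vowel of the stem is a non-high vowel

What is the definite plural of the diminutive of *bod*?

boduhorbol

Since the final consonant of *bod* is /d/ (coronal), it takes -u, giving *bodu*.
The last vowel of the diminutive form *bodu* is /u/, which is a rounded vowel, so the plural suffix is -hor, giving *boduhor*.
Since the last vowel of the plural form *boduhor* is /o/ (a non-high vowel), it takes -bol, giving *boduhorbol*.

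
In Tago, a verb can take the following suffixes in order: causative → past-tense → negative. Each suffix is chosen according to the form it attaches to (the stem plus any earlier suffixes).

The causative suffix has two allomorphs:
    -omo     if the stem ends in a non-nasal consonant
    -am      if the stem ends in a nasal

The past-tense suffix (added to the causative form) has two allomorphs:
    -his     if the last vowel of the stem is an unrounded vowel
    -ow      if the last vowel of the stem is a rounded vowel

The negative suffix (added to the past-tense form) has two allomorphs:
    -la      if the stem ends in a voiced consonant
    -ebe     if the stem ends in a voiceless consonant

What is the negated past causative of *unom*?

The final consonant of *unom* is /m/, which is a nasal, so the causative suffix is -am, giving *unomam*.
The last vowel of the causative form *unomam* is /a/, which is an unrounded vowel, so the past-tense suffix is -his, giving *unomamhis*.
The final consonant of the past-tense form *unomamhis* is /s/, which is voiceless, so the negative suffix is -ebe, giving *unomamhisebe*.

unomamhisebe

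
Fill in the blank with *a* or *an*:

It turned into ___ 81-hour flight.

an

The indefinite article is chosen by the initial *sound* of the following word, not its spelling.
The number *81* is spoken "eighty-…", beginning with /ˈeɪti/ — a vowel sound.
So the article is *an*: It turned into an 81-hour flight.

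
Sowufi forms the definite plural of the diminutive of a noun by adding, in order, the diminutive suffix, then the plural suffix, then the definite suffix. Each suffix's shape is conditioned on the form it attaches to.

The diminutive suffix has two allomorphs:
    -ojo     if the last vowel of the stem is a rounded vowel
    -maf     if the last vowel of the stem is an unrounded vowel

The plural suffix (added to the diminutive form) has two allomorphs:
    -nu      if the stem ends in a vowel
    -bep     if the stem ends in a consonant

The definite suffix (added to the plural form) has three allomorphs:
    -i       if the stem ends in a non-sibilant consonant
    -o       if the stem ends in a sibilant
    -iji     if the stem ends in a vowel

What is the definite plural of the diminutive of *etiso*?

etisoojonuiji

*etiso*: last vowel = /o/, a rounded vowel → -ojo → *etisoojo*.
The diminutive form *etisoojo*: final sound = /o/, a vowel → -nu → *etisoojonu*.
The plural form *etisoojonu*: final sound = /u/, a vowel → -iji → *etisoojonuiji*.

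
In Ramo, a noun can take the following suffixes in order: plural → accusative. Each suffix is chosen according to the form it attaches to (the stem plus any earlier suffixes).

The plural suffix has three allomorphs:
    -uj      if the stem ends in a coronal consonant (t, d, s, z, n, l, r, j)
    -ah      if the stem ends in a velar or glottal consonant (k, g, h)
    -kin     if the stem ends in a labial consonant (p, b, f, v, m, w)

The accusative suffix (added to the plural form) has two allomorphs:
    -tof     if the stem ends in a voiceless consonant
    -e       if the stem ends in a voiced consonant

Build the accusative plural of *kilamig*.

kilamigahtof

*kilamig*: final consonant = /g/, velar/glottal → -ah → *kilamigah*.
The plural form *kilamigah* — final consonant /h/ (voiceless) → -tof → *kilamigahtof*.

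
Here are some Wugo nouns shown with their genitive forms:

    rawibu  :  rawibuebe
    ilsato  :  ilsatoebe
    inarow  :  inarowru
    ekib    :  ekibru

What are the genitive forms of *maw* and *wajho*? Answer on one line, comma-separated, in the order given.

The alternation tracks the final sound of the stem — -ru when the stem ends in a consonant (*inarow*, *ekib*); -ebe when the stem ends in a vowel (*rawibu*, *ilsato*).
*maw* — final sound /w/ (a consonant) → -ru → *mawru*.
Since the final sound of *wajho* is /o/ (a vowel), it takes -ebe, giving *wajhoebe*.

mawru, wajhoebe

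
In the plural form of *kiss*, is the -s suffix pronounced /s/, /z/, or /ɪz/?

The stem *kiss* ends in a sibilant (/s, z, ʃ, ʒ, tʃ, dʒ/).
The plural suffix surfaces as /ɪz/ after sibilants, /s/ after other voiceless consonants, and /z/ after other voiced sounds.
So the plural -s on *kiss* is pronounced /ɪz/.

/ɪz/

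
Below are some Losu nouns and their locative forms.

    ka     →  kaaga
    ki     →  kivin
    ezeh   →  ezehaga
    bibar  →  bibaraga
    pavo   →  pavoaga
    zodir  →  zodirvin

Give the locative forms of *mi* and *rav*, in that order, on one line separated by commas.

mivin, ravaga

Looking at the last vowel of each stem: -vin when the last vowel of the stem is a high vowel (*ki*, *zodir*); -aga when the last vowel of the stem is a non-high vowel (*ka*, *ezeh*, *bibar*, *pavo*).
*mi*: last vowel = /i/, a high vowel → -vin → *mivin*.
The last vowel of *rav* is /a/, which is a non-high vowel, so the suffix is -aga, giving *ravaga*.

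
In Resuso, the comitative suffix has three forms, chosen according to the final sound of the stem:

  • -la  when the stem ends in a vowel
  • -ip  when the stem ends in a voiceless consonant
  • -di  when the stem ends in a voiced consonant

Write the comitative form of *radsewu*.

radsewula

Since the final sound of *radsewu* is /u/ (a vowel), it takes -la, giving *radsewula*.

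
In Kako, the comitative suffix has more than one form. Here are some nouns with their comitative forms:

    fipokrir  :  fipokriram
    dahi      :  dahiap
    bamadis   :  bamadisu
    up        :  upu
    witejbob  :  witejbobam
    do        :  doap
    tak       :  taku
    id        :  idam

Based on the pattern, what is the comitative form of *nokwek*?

The pattern is voicing of the final sound: -u when the stem ends in a voiceless consonant (*bamadis*, *up*, *tak*); -am when the stem ends in a voiced consonant (*fipokrir*, *witejbob*, *id*); -ap when the stem ends in a vowel (*dahi*, *do*).
*nokwek* — final sound /k/ (a voiceless consonant) → -u → *nokweku*.

nokweku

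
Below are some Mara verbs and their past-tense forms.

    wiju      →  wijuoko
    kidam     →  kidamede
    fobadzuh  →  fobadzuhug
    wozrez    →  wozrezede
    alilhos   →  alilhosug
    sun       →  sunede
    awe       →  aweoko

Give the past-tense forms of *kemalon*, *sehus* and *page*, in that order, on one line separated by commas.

Looking at the final sound of each stem: -ug when the stem ends in a voiceless consonant (*fobadzuh*, *alilhos*); -ede when the stem ends in a voiced consonant (*kidam*, *wozrez*, *sun*); -oko when the stem ends in a vowel (*wiju*, *awe*).
The final sound of *kemalon* is /n/, which is a voiced consonant, so the suffix is -ede, giving *kemalonede*.
*sehus*: final sound = /s/, a voiceless consonant → -ug → *sehusug*.
*page* — final sound /e/ (a vowel) → -oko → *pageoko*.

kemalonede, sehusug, pageoko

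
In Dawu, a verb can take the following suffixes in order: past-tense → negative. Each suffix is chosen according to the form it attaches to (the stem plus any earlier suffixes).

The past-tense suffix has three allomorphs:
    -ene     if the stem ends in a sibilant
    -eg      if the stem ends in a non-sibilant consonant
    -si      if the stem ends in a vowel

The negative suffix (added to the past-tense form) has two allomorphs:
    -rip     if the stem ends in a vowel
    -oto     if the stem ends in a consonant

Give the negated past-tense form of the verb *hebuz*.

The final sound of *hebuz* is /z/, which is a sibilant, so the past-tense suffix is -ene, giving *hebuzene*.
Since the final sound of the past-tense form *hebuzene* is /e/ (a vowel), it takes -rip, giving *hebuzenerip*.

hebuzenerip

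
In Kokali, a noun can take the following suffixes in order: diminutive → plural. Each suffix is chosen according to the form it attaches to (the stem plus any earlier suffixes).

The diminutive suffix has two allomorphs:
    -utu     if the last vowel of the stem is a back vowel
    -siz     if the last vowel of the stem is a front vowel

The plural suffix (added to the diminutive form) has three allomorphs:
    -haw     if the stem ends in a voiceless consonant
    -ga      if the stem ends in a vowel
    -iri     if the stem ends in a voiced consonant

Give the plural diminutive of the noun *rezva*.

*rezva*: last vowel = /a/, a back vowel → -utu → *rezvautu*.
The diminutive form *rezvautu* — final sound /u/ (a vowel) → -ga → *rezvautuga*.

rezvautuga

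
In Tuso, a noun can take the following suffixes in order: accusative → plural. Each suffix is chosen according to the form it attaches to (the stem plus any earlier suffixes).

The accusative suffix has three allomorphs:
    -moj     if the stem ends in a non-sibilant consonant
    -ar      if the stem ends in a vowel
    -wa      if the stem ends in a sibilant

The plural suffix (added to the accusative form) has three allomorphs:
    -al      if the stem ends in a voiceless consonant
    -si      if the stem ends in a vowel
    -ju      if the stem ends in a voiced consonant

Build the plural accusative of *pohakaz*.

The final sound of *pohakaz* is /z/, which is a sibilant, so the accusative suffix is -wa, giving *pohakazwa*.
The accusative form *pohakazwa*: final sound = /a/, a vowel → -si → *pohakazwasi*.

pohakazwasi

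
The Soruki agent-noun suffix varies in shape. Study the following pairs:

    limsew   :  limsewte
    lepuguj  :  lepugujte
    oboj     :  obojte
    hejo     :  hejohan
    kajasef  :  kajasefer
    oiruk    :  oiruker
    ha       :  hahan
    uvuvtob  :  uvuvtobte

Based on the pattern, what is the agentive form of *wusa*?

wusahan

The suffix is conditioned by the final sound: -er when the stem ends in a voiceless consonant (*kajasef*, *oiruk*); -te when the stem ends in a voiced consonant (*limsew*, *lepuguj*, *oboj*, *uvuvtob*); -han when the stem ends in a vowel (*hejo*, *ha*).
*wusa* — final sound /a/ (a vowel) → -han → *wusahan*.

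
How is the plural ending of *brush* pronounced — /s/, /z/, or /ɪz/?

The stem *brush* ends in a sibilant (/s, z, ʃ, ʒ, tʃ, dʒ/).
The plural suffix surfaces as /ɪz/ after sibilants, /s/ after other voiceless consonants, and /z/ after other voiced sounds.
So the plural -s on *brush* is pronounced /ɪz/.

/ɪz/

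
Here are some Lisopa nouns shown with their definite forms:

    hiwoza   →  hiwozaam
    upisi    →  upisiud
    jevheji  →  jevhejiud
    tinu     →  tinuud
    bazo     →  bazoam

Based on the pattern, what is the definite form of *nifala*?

Looking at the last vowel of each stem: -ud when the last vowel of the stem is a high vowel (*upisi*, *jevheji*, *tinu*); -am when the last vowel of the stem is a non-high vowel (*hiwoza*, *bazo*).
The last vowel of *nifala* is /a/, which is a non-high vowel, so the suffix is -am, giving *nifalaam*.

nifalaam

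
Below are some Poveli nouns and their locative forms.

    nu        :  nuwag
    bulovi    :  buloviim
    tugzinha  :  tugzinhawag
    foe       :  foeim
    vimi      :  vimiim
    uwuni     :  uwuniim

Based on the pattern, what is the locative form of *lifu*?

The suffix is conditioned by the last vowel: -im when the last vowel of the stem is a front vowel (*bulovi*, *foe*, *vimi*, *uwuni*); -wag when the last vowel of the stem is a back vowel (*nu*, *tugzinha*).
The last vowel of *lifu* is /u/, which is a back vowel, so the suffix is -wag, giving *lifuwag*.

lifuwag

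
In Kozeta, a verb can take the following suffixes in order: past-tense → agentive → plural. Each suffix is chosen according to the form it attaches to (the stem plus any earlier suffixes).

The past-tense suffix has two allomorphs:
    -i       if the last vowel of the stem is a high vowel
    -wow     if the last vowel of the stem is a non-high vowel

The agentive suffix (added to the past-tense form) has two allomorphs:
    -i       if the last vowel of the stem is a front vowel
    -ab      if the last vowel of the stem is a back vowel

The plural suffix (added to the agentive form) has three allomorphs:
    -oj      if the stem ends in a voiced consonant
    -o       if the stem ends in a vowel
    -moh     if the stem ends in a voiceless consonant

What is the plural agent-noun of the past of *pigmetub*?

*pigmetub*: last vowel = /u/, a high vowel → -i → *pigmetubi*.
The past-tense form *pigmetubi*: last vowel = /i/, a front vowel → -i → *pigmetubii*.
The final sound of the agentive form *pigmetubii* is /i/, which is a vowel, so the plural suffix is -o, giving *pigmetubiio*.

pigmetubiio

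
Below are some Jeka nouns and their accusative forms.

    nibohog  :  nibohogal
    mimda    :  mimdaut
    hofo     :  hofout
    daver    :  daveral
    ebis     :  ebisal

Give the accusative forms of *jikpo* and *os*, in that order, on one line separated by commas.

jikpout, osal

The pattern is consonant vs. vowel: -al when the stem ends in a consonant (*nibohog*, *daver*, *ebis*); -ut when the stem ends in a vowel (*mimda*, *hofo*).
The final sound of *jikpo* is /o/, which is a vowel, so the suffix is -ut, giving *jikpout*.
*os*: final sound = /s/, a consonant → -al → *osal*.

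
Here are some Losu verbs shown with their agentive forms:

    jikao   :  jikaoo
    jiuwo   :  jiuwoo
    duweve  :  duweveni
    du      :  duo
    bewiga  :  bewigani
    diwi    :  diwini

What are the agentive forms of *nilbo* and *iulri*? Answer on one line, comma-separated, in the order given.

The alternation tracks the last vowel of the stem — -o when the last vowel of the stem is a rounded vowel (*jikao*, *jiuwo*, *du*); -ni when the last vowel of the stem is an unrounded vowel (*duweve*, *bewiga*, *diwi*).
The last vowel of *nilbo* is /o/, which is a rounded vowel, so the suffix is -o, giving *nilboo*.
Since the last vowel of *iulri* is /i/ (an unrounded vowel), it takes -ni, giving *iulrini*.

nilboo, iulrini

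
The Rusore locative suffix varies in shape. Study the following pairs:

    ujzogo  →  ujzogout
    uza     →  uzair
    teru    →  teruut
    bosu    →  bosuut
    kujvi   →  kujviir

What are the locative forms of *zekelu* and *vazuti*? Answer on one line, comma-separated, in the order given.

Looking at the last vowel of each stem: -ut when the last vowel of the stem is a rounded vowel (*ujzogo*, *teru*, *bosu*); -ir when the last vowel of the stem is an unrounded vowel (*uza*, *kujvi*).
Since the last vowel of *zekelu* is /u/ (a rounded vowel), it takes -ut, giving *zekeluut*.
*vazuti* — last vowel /i/ (an unrounded vowel) → -ir → *vazutiir*.

zekeluut, vazutiir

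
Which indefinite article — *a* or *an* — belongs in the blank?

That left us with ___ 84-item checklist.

an

The indefinite article is chosen by the initial *sound* of the following word, not its spelling.
The number *84* is spoken "eighty-…", beginning with /ˈeɪti/ — a vowel sound.
So the article is *an*: That left us with an 84-item checklist.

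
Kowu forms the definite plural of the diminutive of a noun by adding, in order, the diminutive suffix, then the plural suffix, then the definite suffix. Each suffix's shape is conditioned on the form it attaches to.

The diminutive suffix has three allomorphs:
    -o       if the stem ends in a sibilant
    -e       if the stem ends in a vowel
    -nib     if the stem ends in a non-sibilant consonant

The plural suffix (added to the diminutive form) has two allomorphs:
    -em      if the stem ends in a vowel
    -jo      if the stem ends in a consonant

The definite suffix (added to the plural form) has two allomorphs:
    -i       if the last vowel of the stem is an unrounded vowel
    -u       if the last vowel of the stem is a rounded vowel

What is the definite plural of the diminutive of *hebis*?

The final sound of *hebis* is /s/, which is a sibilant, so the diminutive suffix is -o, giving *hebiso*.
Since the final sound of the diminutive form *hebiso* is /o/ (a vowel), it takes -em, giving *hebisoem*.
The plural form *hebisoem* — last vowel /e/ (an unrounded vowel) → -i → *hebisoemi*.

hebisoemi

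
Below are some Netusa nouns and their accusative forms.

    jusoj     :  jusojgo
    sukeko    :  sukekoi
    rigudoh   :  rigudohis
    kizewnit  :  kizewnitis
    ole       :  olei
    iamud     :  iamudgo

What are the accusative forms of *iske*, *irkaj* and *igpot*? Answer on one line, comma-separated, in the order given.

iskei, irkajgo, igpotis

The pattern is voicing of the final sound: -is when the stem ends in a voiceless consonant (*rigudoh*, *kizewnit*); -go when the stem ends in a voiced consonant (*jusoj*, *iamud*); -i when the stem ends in a vowel (*sukeko*, *ole*).
*iske*: final sound = /e/, a vowel → -i → *iskei*.
*irkaj*: final sound = /j/, a voiced consonant → -go → *irkajgo*.
Since the final sound of *igpot* is /t/ (a voiceless consonant), it takes -is, giving *igpotis*.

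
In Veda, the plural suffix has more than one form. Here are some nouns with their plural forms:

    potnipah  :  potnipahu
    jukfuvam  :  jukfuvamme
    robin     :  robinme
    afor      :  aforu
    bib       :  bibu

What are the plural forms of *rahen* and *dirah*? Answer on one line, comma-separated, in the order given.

Looking at the final consonant of each stem: -me when the stem ends in a nasal (*jukfuvam*, *robin*); -u when the stem ends in a non-nasal consonant (*potnipah*, *afor*, *bib*).
Since the final consonant of *rahen* is /n/ (a nasal), it takes -me, giving *rahenme*.
*dirah* — final consonant /h/ (non-nasal) → -u → *dirahu*.

rahenme, dirahu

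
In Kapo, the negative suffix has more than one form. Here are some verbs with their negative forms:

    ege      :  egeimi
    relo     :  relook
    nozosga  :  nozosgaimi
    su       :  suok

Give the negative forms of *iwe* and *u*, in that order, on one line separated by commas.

iweimi, uok

The alternation tracks the last vowel of the stem — -ok when the last vowel of the stem is a rounded vowel (*relo*, *su*); -imi when the last vowel of the stem is an unrounded vowel (*ege*, *nozosga*).
The last vowel of *iwe* is /e/, which is an unrounded vowel, so the suffix is -imi, giving *iweimi*.
Since the last vowel of *u* is /u/ (a rounded vowel), it takes -ok, giving *uok*.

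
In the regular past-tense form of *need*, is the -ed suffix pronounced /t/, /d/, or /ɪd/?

The stem *need* ends in /t/ or /d/.
The -ed suffix is realized as /ɪd/ after /t, d/; as /t/ after other voiceless consonants; and as /d/ after other voiced sounds.
So -ed on *need* is pronounced /ɪd/.

/ɪd/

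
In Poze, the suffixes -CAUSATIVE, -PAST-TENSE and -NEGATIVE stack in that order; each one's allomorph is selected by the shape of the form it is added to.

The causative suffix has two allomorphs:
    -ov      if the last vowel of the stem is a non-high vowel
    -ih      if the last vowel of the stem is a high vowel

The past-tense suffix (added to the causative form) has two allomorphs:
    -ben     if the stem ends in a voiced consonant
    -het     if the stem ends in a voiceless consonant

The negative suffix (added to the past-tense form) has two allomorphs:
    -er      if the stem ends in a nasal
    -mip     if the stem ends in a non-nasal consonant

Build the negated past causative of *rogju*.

rogjuihhetmip

*rogju*: last vowel = /u/, a high vowel → -ih → *rogjuih*.
Since the final consonant of the causative form *rogjuih* is /h/ (voiceless), it takes -het, giving *rogjuihhet*.
The past-tense form *rogjuihhet*: final consonant = /t/, non-nasal → -mip → *rogjuihhetmip*.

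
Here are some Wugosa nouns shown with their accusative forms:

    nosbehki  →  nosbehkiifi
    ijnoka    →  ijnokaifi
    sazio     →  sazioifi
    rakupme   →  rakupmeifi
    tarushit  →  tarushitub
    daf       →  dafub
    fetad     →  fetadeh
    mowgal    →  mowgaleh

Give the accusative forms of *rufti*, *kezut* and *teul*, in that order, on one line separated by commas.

ruftiifi, kezutub, teuleh

The alternation tracks the final sound of the stem — -ub when the stem ends in a voiceless consonant (*tarushit*, *daf*); -eh when the stem ends in a voiced consonant (*fetad*, *mowgal*); -ifi when the stem ends in a vowel (*nosbehki*, *ijnoka*, *sazio*, *rakupme*).
The final sound of *rufti* is /i/, which is a vowel, so the suffix is -ifi, giving *ruftiifi*.
Since the final sound of *kezut* is /t/ (a voiceless consonant), it takes -ub, giving *kezutub*.
*teul*: final sound = /l/, a voiced consonant → -eh → *teuleh*.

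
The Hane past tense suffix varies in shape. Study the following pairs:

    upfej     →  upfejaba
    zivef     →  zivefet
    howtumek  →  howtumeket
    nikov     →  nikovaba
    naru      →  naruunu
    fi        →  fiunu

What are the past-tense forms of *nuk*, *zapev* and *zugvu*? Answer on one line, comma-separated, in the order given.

The alternation tracks the final sound of the stem — -et when the stem ends in a voiceless consonant (*zivef*, *howtumek*); -aba when the stem ends in a voiced consonant (*upfej*, *nikov*); -unu when the stem ends in a vowel (*naru*, *fi*).
Since the final sound of *nuk* is /k/ (a voiceless consonant), it takes -et, giving *nuket*.
Since the final sound of *zapev* is /v/ (a voiced consonant), it takes -aba, giving *zapevaba*.
Since the final sound of *zugvu* is /u/ (a vowel), it takes -unu, giving *zugvuunu*.

nuket, zapevaba, zugvuunu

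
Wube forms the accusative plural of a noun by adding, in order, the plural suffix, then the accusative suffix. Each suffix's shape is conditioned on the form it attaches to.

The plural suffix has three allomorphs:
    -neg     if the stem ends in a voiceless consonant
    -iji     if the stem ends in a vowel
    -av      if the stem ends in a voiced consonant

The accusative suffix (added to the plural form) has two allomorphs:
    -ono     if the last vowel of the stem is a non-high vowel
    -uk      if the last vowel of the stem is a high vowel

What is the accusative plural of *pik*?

*pik* — final sound /k/ (a voiceless consonant) → -neg → *pikneg*.
Since the last vowel of the plural form *pikneg* is /e/ (a non-high vowel), it takes -ono, giving *piknegono*.

piknegono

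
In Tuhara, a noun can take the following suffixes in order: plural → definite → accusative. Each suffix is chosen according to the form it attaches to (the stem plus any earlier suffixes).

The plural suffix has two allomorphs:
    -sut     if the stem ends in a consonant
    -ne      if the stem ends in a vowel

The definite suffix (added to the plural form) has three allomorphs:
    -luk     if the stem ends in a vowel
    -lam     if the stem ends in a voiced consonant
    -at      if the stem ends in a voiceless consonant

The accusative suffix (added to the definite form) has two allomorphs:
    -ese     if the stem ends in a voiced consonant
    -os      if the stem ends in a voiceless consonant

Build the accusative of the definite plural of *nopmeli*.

nopmelinelukos

Since the final sound of *nopmeli* is /i/ (a vowel), it takes -ne, giving *nopmeline*.
The plural form *nopmeline* — final sound /e/ (a vowel) → -luk → *nopmelineluk*.
The final consonant of the definite form *nopmelineluk* is /k/, which is voiceless, so the accusative suffix is -os, giving *nopmelinelukos*.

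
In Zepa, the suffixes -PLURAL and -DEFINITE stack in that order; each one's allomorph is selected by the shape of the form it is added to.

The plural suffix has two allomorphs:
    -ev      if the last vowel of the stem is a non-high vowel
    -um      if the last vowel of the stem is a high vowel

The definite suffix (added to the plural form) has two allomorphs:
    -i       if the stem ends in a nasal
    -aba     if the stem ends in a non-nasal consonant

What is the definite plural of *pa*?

paevaba

Since the last vowel of *pa* is /a/ (a non-high vowel), it takes -ev, giving *paev*.
The plural form *paev* — final consonant /v/ (non-nasal) → -aba → *paevaba*.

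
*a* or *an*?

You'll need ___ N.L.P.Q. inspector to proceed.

an

The indefinite article is chosen by the initial *sound* of the following word, not its spelling.
The initialism *N.L.P.Q.* is read letter by letter; the first letter, N, is pronounced /ɛn/, which begins with a vowel sound.
So the article is *an*: You'll need an N.L.P.Q. inspector to proceed.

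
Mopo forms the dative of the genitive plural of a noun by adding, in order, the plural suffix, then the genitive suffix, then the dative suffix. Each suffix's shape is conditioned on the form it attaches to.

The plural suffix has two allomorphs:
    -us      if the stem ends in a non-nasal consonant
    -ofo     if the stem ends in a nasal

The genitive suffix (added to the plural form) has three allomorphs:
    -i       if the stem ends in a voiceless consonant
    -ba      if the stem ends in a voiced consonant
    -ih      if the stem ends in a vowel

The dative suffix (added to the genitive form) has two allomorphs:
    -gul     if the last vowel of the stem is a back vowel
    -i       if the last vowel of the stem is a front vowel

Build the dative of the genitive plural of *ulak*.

*ulak*: final consonant = /k/, non-nasal → -us → *ulakus*.
The plural form *ulakus*: final sound = /s/, a voiceless consonant → -i → *ulakusi*.
The genitive form *ulakusi*: last vowel = /i/, a front vowel → -i → *ulakusii*.

ulakusii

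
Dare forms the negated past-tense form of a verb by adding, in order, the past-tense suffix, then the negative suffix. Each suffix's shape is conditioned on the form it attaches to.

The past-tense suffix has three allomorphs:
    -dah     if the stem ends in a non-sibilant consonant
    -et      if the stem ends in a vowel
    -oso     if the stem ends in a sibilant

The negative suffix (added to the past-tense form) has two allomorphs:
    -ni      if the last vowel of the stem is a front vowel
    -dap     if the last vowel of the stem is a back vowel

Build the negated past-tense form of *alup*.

alupdahdap

*alup* — final sound /p/ (a non-sibilant consonant) → -dah → *alupdah*.
The last vowel of the past-tense form *alupdah* is /a/, which is a back vowel, so the negative suffix is -dap, giving *alupdahdap*.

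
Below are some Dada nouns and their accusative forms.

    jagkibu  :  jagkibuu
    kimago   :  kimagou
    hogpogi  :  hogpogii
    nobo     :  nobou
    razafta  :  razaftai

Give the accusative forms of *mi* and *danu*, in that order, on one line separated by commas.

mii, danuu

The alternation tracks the last vowel of the stem — -u when the last vowel of the stem is a rounded vowel (*jagkibu*, *kimago*, *nobo*); -i when the last vowel of the stem is an unrounded vowel (*hogpogi*, *razafta*).
The last vowel of *mi* is /i/, which is an unrounded vowel, so the suffix is -i, giving *mii*.
The last vowel of *danu* is /u/, which is a rounded vowel, so the suffix is -u, giving *danuu*.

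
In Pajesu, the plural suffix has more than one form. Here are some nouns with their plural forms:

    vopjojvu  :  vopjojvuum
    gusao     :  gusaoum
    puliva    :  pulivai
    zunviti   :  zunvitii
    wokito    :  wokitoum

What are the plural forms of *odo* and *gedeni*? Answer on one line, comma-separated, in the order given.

The suffix is conditioned by the last vowel: -um when the last vowel of the stem is a rounded vowel (*vopjojvu*, *gusao*, *wokito*); -i when the last vowel of the stem is an unrounded vowel (*puliva*, *zunviti*).
*odo*: last vowel = /o/, a rounded vowel → -um → *odoum*.
*gedeni*: last vowel = /i/, an unrounded vowel → -i → *gedenii*.

odoum, gedenii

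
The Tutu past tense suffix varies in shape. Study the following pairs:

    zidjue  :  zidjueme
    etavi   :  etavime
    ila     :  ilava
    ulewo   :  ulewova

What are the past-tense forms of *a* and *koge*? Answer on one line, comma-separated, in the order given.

ava, kogeme

The pattern is front/back vowel harmony: -me when the last vowel of the stem is a front vowel (*zidjue*, *etavi*); -va when the last vowel of the stem is a back vowel (*ila*, *ulewo*).
*a* — last vowel /a/ (a back vowel) → -va → *ava*.
The last vowel of *koge* is /e/, which is a front vowel, so the suffix is -me, giving *kogeme*.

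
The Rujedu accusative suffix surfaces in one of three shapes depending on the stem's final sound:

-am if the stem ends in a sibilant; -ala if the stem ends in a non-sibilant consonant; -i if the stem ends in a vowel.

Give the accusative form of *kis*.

The final sound of *kis* is /s/, which is a sibilant, so the suffix is -am, giving *kisam*.

kisam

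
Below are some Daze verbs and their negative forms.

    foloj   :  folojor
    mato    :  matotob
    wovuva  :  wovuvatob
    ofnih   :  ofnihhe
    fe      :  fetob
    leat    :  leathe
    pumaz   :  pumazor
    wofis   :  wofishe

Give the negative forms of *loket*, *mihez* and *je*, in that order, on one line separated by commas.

lokethe, mihezor, jetob

The alternation tracks the final sound of the stem — -he when the stem ends in a voiceless consonant (*ofnih*, *leat*, *wofis*); -or when the stem ends in a voiced consonant (*foloj*, *pumaz*); -tob when the stem ends in a vowel (*mato*, *wovuva*, *fe*).
*loket* — final sound /t/ (a voiceless consonant) → -he → *lokethe*.
The final sound of *mihez* is /z/, which is a voiced consonant, so the suffix is -or, giving *mihezor*.
Since the final sound of *je* is /e/ (a vowel), it takes -tob, giving *jetob*.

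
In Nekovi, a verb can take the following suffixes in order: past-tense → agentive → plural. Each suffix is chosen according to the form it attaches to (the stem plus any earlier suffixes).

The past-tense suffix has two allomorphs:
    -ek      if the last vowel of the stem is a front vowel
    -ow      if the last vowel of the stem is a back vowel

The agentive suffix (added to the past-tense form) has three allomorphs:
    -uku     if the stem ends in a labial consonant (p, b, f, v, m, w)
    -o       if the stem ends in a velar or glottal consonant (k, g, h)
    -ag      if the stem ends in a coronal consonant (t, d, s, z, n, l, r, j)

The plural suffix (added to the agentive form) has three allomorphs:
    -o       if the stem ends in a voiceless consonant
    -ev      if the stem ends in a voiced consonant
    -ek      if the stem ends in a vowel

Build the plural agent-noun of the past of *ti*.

tiekoek

The last vowel of *ti* is /i/, which is a front vowel, so the past-tense suffix is -ek, giving *tiek*.
The past-tense form *tiek* — final consonant /k/ (velar/glottal) → -o → *tieko*.
The agentive form *tieko*: final sound = /o/, a vowel → -ek → *tiekoek*.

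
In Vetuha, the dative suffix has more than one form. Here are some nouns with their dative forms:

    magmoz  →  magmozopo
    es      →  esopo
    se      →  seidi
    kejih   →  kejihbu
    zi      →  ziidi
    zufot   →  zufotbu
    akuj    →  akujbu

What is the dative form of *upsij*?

The alternation tracks the final sound of the stem — -opo when the stem ends in a sibilant (*magmoz*, *es*); -bu when the stem ends in a non-sibilant consonant (*kejih*, *zufot*, *akuj*); -idi when the stem ends in a vowel (*se*, *zi*).
*upsij* — final sound /j/ (a non-sibilant consonant) → -bu → *upsijbu*.

upsijbu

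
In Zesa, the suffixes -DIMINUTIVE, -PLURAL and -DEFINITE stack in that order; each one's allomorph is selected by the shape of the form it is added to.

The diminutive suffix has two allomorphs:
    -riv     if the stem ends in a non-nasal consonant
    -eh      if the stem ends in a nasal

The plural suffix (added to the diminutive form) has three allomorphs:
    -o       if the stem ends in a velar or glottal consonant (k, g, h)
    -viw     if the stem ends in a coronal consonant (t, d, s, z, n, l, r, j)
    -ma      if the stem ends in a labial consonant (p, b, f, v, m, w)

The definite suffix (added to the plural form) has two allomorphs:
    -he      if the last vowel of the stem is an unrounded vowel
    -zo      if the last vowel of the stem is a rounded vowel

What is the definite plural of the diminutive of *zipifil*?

The final consonant of *zipifil* is /l/, which is non-nasal, so the diminutive suffix is -riv, giving *zipifilriv*.
The diminutive form *zipifilriv*: final consonant = /v/, labial → -ma → *zipifilrivma*.
The plural form *zipifilrivma*: last vowel = /a/, an unrounded vowel → -he → *zipifilrivmahe*.

zipifilrivmahe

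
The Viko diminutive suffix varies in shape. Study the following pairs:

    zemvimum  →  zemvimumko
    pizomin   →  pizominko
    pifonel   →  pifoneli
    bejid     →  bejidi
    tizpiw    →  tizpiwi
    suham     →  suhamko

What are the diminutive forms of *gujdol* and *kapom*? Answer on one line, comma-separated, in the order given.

gujdoli, kapomko

The pattern is nasality of the final consonant: -ko when the stem ends in a nasal (*zemvimum*, *pizomin*, *suham*); -i when the stem ends in a non-nasal consonant (*pifonel*, *bejid*, *tizpiw*).
The final consonant of *gujdol* is /l/, which is non-nasal, so the suffix is -i, giving *gujdoli*.
The final consonant of *kapom* is /m/, which is a nasal, so the suffix is -ko, giving *kapomko*.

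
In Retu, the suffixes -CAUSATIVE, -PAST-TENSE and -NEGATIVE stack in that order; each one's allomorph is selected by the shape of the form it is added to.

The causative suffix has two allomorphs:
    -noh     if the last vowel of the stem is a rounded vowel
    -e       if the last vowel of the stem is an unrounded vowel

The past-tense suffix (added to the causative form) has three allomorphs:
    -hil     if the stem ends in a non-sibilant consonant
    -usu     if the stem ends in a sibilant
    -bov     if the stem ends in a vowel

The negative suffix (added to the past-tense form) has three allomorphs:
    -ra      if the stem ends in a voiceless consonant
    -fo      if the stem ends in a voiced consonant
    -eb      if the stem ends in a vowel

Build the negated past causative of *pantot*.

pantotnohhilfo

*pantot* — last vowel /o/ (a rounded vowel) → -noh → *pantotnoh*.
The final sound of the causative form *pantotnoh* is /h/, which is a non-sibilant consonant, so the past-tense suffix is -hil, giving *pantotnohhil*.
The past-tense form *pantotnohhil*: final sound = /l/, a voiced consonant → -fo → *pantotnohhilfo*.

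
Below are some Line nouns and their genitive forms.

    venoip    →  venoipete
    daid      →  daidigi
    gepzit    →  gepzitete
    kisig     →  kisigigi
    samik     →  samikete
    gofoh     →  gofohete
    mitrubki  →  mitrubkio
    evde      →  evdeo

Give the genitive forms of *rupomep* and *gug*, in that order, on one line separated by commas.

The alternation tracks the final sound of the stem — -ete when the stem ends in a voiceless consonant (*venoip*, *gepzit*, *samik*, *gofoh*); -igi when the stem ends in a voiced consonant (*daid*, *kisig*); -o when the stem ends in a vowel (*mitrubki*, *evde*).
*rupomep*: final sound = /p/, a voiceless consonant → -ete → *rupomepete*.
The final sound of *gug* is /g/, which is a voiced consonant, so the suffix is -igi, giving *gugigi*.

rupomepete, gugigi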